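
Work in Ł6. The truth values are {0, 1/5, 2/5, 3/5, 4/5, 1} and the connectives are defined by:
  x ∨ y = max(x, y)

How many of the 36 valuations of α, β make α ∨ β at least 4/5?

20

value 1: 11 assignments (counts)
value 4/5: 9 assignments (counts)
value 3/5: 7 assignments
value 2/5: 5 assignments
value 1/5: 3 assignments
value 0: 1 assignment
So 20 of the 36 assignments meet the threshold.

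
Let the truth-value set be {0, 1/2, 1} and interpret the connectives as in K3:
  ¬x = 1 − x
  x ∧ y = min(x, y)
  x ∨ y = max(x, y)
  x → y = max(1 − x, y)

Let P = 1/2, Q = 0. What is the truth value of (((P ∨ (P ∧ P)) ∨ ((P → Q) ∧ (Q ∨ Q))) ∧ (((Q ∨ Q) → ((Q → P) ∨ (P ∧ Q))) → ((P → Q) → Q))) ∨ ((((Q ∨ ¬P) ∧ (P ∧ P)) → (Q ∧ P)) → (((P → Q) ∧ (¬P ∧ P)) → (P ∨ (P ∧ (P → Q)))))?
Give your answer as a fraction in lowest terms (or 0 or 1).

P ∧ P = 1/2 ∧ 1/2 = 1/2
P ∨ (P ∧ P) = 1/2 ∨ 1/2 = 1/2
P → Q = 1/2 → 0 = 1/2
Q ∨ Q = 0 ∨ 0 = 0
(P → Q) ∧ (Q ∨ Q) = 1/2 ∧ 0 = 0
(P ∨ (P ∧ P)) ∨ ((P → Q) ∧ (Q ∨ Q)) = 1/2 ∨ 0 = 1/2
Q ∨ Q = 0 ∨ 0 = 0
Q → P = 0 → 1/2 = 1
P ∧ Q = 1/2 ∧ 0 = 0
(Q → P) ∨ (P ∧ Q) = 1 ∨ 0 = 1
(Q ∨ Q) → ((Q → P) ∨ (P ∧ Q)) = 0 → 1 = 1
P → Q = 1/2 → 0 = 1/2
(P → Q) → Q = 1/2 → 0 = 1/2
((Q ∨ Q) → ((Q → P) ∨ (P ∧ Q))) → ((P → Q) → Q) = 1 → 1/2 = 1/2
((P ∨ (P ∧ P)) ∨ ((P → Q) ∧ (Q ∨ Q))) ∧ (((Q ∨ Q) → ((Q → P) ∨ (P ∧ Q))) → ((P → Q) → Q)) = 1/2 ∧ 1/2 = 1/2
¬P = ¬1/2 = 1/2
Q ∨ ¬P = 0 ∨ 1/2 = 1/2
P ∧ P = 1/2 ∧ 1/2 = 1/2
(Q ∨ ¬P) ∧ (P ∧ P) = 1/2 ∧ 1/2 = 1/2
Q ∧ P = 0 ∧ 1/2 = 0
((Q ∨ ¬P) ∧ (P ∧ P)) → (Q ∧ P) = 1/2 → 0 = 1/2
P → Q = 1/2 → 0 = 1/2
¬P = ¬1/2 = 1/2
¬P ∧ P = 1/2 ∧ 1/2 = 1/2
(P → Q) ∧ (¬P ∧ P) = 1/2 ∧ 1/2 = 1/2
P → Q = 1/2 → 0 = 1/2
P ∧ (P → Q) = 1/2 ∧ 1/2 = 1/2
P ∨ (P ∧ (P → Q)) = 1/2 ∨ 1/2 = 1/2
((P → Q) ∧ (¬P ∧ P)) → (P ∨ (P ∧ (P → Q))) = 1/2 → 1/2 = 1/2
(((Q ∨ ¬P) ∧ (P ∧ P)) → (Q ∧ P)) → (((P → Q) ∧ (¬P ∧ P)) → (P ∨ (P ∧ (P → Q)))) = 1/2 → 1/2 = 1/2
(((P ∨ (P ∧ P)) ∨ ((P → Q) ∧ (Q ∨ Q))) ∧ (((Q ∨ Q) → ((Q → P) ∨ (P ∧ Q))) → ((P → Q) → Q))) ∨ ((((Q ∨ ¬P) ∧ (P ∧ P)) → (Q ∧ P)) → (((P → Q) ∧ (¬P ∧ P)) → (P ∨ (P ∧ (P → Q))))) = 1/2 ∨ 1/2 = 1/2

1/2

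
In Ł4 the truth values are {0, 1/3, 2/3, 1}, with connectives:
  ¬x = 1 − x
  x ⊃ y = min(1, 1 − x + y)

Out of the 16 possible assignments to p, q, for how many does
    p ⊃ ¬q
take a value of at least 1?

p = 0, q = 0 ↦ 1  ≥
p = 0, q = 1/3 ↦ 1  ≥
p = 0, q = 2/3 ↦ 1  ≥
p = 0, q = 1 ↦ 1  ≥
p = 1/3, q = 0 ↦ 1  ≥
p = 1/3, q = 1/3 ↦ 1  ≥
p = 1/3, q = 2/3 ↦ 1  ≥
p = 1/3, q = 1 ↦ 2/3  <
p = 2/3, q = 0 ↦ 1  ≥
p = 2/3, q = 1/3 ↦ 1  ≥
p = 2/3, q = 2/3 ↦ 2/3  <
p = 2/3, q = 1 ↦ 1/3  <
p = 1, q = 0 ↦ 1  ≥
p = 1, q = 1/3 ↦ 2/3  <
p = 1, q = 2/3 ↦ 1/3  <
p = 1, q = 1 ↦ 0  <
So 10 of the 16 assignments meet the threshold.

10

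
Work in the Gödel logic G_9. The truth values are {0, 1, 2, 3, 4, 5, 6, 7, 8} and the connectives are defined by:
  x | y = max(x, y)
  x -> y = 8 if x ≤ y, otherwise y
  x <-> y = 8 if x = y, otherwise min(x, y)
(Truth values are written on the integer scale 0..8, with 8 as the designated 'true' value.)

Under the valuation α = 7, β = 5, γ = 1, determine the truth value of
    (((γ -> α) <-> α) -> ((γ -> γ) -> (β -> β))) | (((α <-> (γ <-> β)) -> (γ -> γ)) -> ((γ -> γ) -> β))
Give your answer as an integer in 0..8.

γ -> α = 1 -> 7 = 8
(γ -> α) <-> α = 8 <-> 7 = 7
γ -> γ = 1 -> 1 = 8
β -> β = 5 -> 5 = 8
(γ -> γ) -> (β -> β) = 8 -> 8 = 8
((γ -> α) <-> α) -> ((γ -> γ) -> (β -> β)) = 7 -> 8 = 8
γ <-> β = 1 <-> 5 = 1
α <-> (γ <-> β) = 7 <-> 1 = 1
γ -> γ = 1 -> 1 = 8
(α <-> (γ <-> β)) -> (γ -> γ) = 1 -> 8 = 8
γ -> γ = 1 -> 1 = 8
(γ -> γ) -> β = 8 -> 5 = 5
((α <-> (γ <-> β)) -> (γ -> γ)) -> ((γ -> γ) -> β) = 8 -> 5 = 5
(((γ -> α) <-> α) -> ((γ -> γ) -> (β -> β))) | (((α <-> (γ <-> β)) -> (γ -> γ)) -> ((γ -> γ) -> β)) = 8 | 5 = 8

8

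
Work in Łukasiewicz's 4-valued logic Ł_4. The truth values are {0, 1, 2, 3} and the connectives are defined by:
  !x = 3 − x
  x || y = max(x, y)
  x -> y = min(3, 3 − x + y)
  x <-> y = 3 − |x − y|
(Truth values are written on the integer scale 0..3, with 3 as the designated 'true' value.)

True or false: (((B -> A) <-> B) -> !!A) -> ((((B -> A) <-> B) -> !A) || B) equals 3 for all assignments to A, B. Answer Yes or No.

Counterexample: take A = 2, B = 2.
B -> A = 2 -> 2 = 3
(B -> A) <-> B = 3 <-> 2 = 2
!A = !2 = 1
!!A = !1 = 2
((B -> A) <-> B) -> !!A = 2 -> 2 = 3
B -> A = 2 -> 2 = 3
(B -> A) <-> B = 3 <-> 2 = 2
!A = !2 = 1
((B -> A) <-> B) -> !A = 2 -> 1 = 2
(((B -> A) <-> B) -> !A) || B = 2 || 2 = 2
(((B -> A) <-> B) -> !!A) -> ((((B -> A) <-> B) -> !A) || B) = 3 -> 2 = 2
This gives 2 ≠ 3.

No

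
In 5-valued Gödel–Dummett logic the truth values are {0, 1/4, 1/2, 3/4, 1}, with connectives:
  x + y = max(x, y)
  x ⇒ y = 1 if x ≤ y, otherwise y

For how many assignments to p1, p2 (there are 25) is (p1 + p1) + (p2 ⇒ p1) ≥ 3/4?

16

value 1: 15 assignments (counts)
value 3/4: 1 assignment (counts)
value 1/2: 2 assignments
value 1/4: 3 assignments
value 0: 4 assignments
So 16 of the 25 assignments meet the threshold.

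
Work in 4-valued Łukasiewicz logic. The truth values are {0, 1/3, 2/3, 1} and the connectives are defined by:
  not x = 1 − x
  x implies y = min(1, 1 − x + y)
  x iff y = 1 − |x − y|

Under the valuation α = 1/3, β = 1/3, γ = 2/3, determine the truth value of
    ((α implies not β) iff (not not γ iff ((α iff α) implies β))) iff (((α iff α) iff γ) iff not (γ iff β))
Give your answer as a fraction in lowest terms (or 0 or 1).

not β = not 1/3 = 2/3
α implies not β = 1/3 implies 2/3 = 1
not γ = not 2/3 = 1/3
not not γ = not 1/3 = 2/3
α iff α = 1/3 iff 1/3 = 1
(α iff α) implies β = 1 implies 1/3 = 1/3
not not γ iff ((α iff α) implies β) = 2/3 iff 1/3 = 2/3
(α implies not β) iff (not not γ iff ((α iff α) implies β)) = 1 iff 2/3 = 2/3
α iff α = 1/3 iff 1/3 = 1
(α iff α) iff γ = 1 iff 2/3 = 2/3
γ iff β = 2/3 iff 1/3 = 2/3
not (γ iff β) = not 2/3 = 1/3
((α iff α) iff γ) iff not (γ iff β) = 2/3 iff 1/3 = 2/3
((α implies not β) iff (not not γ iff ((α iff α) implies β))) iff (((α iff α) iff γ) iff not (γ iff β)) = 2/3 iff 2/3 = 1

1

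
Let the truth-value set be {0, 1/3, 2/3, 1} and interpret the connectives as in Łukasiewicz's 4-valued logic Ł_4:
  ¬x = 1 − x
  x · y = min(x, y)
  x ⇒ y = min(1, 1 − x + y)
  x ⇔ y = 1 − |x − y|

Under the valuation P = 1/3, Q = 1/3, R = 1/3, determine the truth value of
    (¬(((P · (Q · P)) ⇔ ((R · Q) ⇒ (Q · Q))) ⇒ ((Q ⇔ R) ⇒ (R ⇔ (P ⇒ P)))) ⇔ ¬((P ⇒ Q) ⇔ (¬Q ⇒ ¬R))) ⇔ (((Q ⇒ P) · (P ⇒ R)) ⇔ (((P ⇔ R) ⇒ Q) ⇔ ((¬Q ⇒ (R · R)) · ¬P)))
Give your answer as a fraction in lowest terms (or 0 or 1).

Q · P = 1/3 · 1/3 = 1/3
P · (Q · P) = 1/3 · 1/3 = 1/3
R · Q = 1/3 · 1/3 = 1/3
Q · Q = 1/3 · 1/3 = 1/3
(R · Q) ⇒ (Q · Q) = 1/3 ⇒ 1/3 = 1
(P · (Q · P)) ⇔ ((R · Q) ⇒ (Q · Q)) = 1/3 ⇔ 1 = 1/3
Q ⇔ R = 1/3 ⇔ 1/3 = 1
P ⇒ P = 1/3 ⇒ 1/3 = 1
R ⇔ (P ⇒ P) = 1/3 ⇔ 1 = 1/3
(Q ⇔ R) ⇒ (R ⇔ (P ⇒ P)) = 1 ⇒ 1/3 = 1/3
((P · (Q · P)) ⇔ ((R · Q) ⇒ (Q · Q))) ⇒ ((Q ⇔ R) ⇒ (R ⇔ (P ⇒ P))) = 1/3 ⇒ 1/3 = 1
¬(((P · (Q · P)) ⇔ ((R · Q) ⇒ (Q · Q))) ⇒ ((Q ⇔ R) ⇒ (R ⇔ (P ⇒ P)))) = ¬1 = 0
P ⇒ Q = 1/3 ⇒ 1/3 = 1
¬Q = ¬1/3 = 2/3
¬R = ¬1/3 = 2/3
¬Q ⇒ ¬R = 2/3 ⇒ 2/3 = 1
(P ⇒ Q) ⇔ (¬Q ⇒ ¬R) = 1 ⇔ 1 = 1
¬((P ⇒ Q) ⇔ (¬Q ⇒ ¬R)) = ¬1 = 0
¬(((P · (Q · P)) ⇔ ((R · Q) ⇒ (Q · Q))) ⇒ ((Q ⇔ R) ⇒ (R ⇔ (P ⇒ P)))) ⇔ ¬((P ⇒ Q) ⇔ (¬Q ⇒ ¬R)) = 0 ⇔ 0 = 1
Q ⇒ P = 1/3 ⇒ 1/3 = 1
P ⇒ R = 1/3 ⇒ 1/3 = 1
(Q ⇒ P) · (P ⇒ R) = 1 · 1 = 1
P ⇔ R = 1/3 ⇔ 1/3 = 1
(P ⇔ R) ⇒ Q = 1 ⇒ 1/3 = 1/3
¬Q = ¬1/3 = 2/3
R · R = 1/3 · 1/3 = 1/3
¬Q ⇒ (R · R) = 2/3 ⇒ 1/3 = 2/3
¬P = ¬1/3 = 2/3
(¬Q ⇒ (R · R)) · ¬P = 2/3 · 2/3 = 2/3
((P ⇔ R) ⇒ Q) ⇔ ((¬Q ⇒ (R · R)) · ¬P) = 1/3 ⇔ 2/3 = 2/3
((Q ⇒ P) · (P ⇒ R)) ⇔ (((P ⇔ R) ⇒ Q) ⇔ ((¬Q ⇒ (R · R)) · ¬P)) = 1 ⇔ 2/3 = 2/3
(¬(((P · (Q · P)) ⇔ ((R · Q) ⇒ (Q · Q))) ⇒ ((Q ⇔ R) ⇒ (R ⇔ (P ⇒ P)))) ⇔ ¬((P ⇒ Q) ⇔ (¬Q ⇒ ¬R))) ⇔ (((Q ⇒ P) · (P ⇒ R)) ⇔ (((P ⇔ R) ⇒ Q) ⇔ ((¬Q ⇒ (R · R)) · ¬P))) = 1 ⇔ 2/3 = 2/3

2/3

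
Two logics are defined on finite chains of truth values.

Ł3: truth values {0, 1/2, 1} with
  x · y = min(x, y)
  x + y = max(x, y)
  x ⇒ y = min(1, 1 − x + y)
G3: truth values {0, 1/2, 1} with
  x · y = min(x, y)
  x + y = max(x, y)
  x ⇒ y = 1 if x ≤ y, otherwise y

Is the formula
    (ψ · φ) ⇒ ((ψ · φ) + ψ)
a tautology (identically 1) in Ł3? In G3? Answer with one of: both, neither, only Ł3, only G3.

both

In Ł3: every assignment gives 1 — tautology.
In G3: every assignment gives 1 — tautology.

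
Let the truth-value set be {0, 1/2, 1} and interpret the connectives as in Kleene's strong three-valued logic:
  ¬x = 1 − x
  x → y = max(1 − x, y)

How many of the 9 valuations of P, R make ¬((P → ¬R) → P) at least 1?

3

P = 0, R = 0 ↦ 1  ≥
P = 0, R = 1/2 ↦ 1  ≥
P = 0, R = 1 ↦ 1  ≥
P = 1/2, R = 0 ↦ 1/2  <
P = 1/2, R = 1/2 ↦ 1/2  <
P = 1/2, R = 1 ↦ 1/2  <
P = 1, R = 0 ↦ 0  <
P = 1, R = 1/2 ↦ 0  <
P = 1, R = 1 ↦ 0  <
So 3 of the 9 assignments meet the threshold.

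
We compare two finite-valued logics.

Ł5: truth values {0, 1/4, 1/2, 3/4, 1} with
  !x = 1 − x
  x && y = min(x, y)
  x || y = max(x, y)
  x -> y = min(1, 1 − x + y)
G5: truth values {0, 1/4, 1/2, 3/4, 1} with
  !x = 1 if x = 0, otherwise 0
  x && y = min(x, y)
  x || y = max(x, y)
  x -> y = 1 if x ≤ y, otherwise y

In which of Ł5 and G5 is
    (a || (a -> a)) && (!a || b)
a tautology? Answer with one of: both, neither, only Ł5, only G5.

In Ł5: at a = 1/4, b = 0 the value is 3/4 — not a tautology.
In G5: at a = 1/4, b = 0 the value is 0 — not a tautology.

neither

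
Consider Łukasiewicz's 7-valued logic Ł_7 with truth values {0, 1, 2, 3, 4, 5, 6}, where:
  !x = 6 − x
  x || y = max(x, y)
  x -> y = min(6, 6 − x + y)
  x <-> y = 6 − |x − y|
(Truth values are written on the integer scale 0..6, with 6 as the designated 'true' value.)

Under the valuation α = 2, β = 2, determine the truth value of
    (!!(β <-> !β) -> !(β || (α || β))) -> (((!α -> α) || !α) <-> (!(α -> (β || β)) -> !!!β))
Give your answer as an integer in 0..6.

4

!β = !2 = 4
β <-> !β = 2 <-> 4 = 4
!(β <-> !β) = !4 = 2
!!(β <-> !β) = !2 = 4
α || β = 2 || 2 = 2
β || (α || β) = 2 || 2 = 2
!(β || (α || β)) = !2 = 4
!!(β <-> !β) -> !(β || (α || β)) = 4 -> 4 = 6
!α = !2 = 4
!α -> α = 4 -> 2 = 4
!α = !2 = 4
(!α -> α) || !α = 4 || 4 = 4
β || β = 2 || 2 = 2
α -> (β || β) = 2 -> 2 = 6
!(α -> (β || β)) = !6 = 0
!β = !2 = 4
!!β = !4 = 2
!!!β = !2 = 4
!(α -> (β || β)) -> !!!β = 0 -> 4 = 6
((!α -> α) || !α) <-> (!(α -> (β || β)) -> !!!β) = 4 <-> 6 = 4
(!!(β <-> !β) -> !(β || (α || β))) -> (((!α -> α) || !α) <-> (!(α -> (β || β)) -> !!!β)) = 6 -> 4 = 4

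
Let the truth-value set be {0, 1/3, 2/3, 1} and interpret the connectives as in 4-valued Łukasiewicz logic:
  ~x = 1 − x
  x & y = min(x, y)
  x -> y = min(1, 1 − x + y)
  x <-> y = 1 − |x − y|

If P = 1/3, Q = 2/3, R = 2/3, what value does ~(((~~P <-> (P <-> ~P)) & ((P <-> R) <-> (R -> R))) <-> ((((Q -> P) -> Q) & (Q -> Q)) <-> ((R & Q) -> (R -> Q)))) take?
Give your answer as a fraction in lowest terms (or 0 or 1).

1/3

~P = ~1/3 = 2/3
~~P = ~2/3 = 1/3
~P = ~1/3 = 2/3
P <-> ~P = 1/3 <-> 2/3 = 2/3
~~P <-> (P <-> ~P) = 1/3 <-> 2/3 = 2/3
P <-> R = 1/3 <-> 2/3 = 2/3
R -> R = 2/3 -> 2/3 = 1
(P <-> R) <-> (R -> R) = 2/3 <-> 1 = 2/3
(~~P <-> (P <-> ~P)) & ((P <-> R) <-> (R -> R)) = 2/3 & 2/3 = 2/3
Q -> P = 2/3 -> 1/3 = 2/3
(Q -> P) -> Q = 2/3 -> 2/3 = 1
Q -> Q = 2/3 -> 2/3 = 1
((Q -> P) -> Q) & (Q -> Q) = 1 & 1 = 1
R & Q = 2/3 & 2/3 = 2/3
R -> Q = 2/3 -> 2/3 = 1
(R & Q) -> (R -> Q) = 2/3 -> 1 = 1
(((Q -> P) -> Q) & (Q -> Q)) <-> ((R & Q) -> (R -> Q)) = 1 <-> 1 = 1
((~~P <-> (P <-> ~P)) & ((P <-> R) <-> (R -> R))) <-> ((((Q -> P) -> Q) & (Q -> Q)) <-> ((R & Q) -> (R -> Q))) = 2/3 <-> 1 = 2/3
~(((~~P <-> (P <-> ~P)) & ((P <-> R) <-> (R -> R))) <-> ((((Q -> P) -> Q) & (Q -> Q)) <-> ((R & Q) -> (R -> Q)))) = ~2/3 = 1/3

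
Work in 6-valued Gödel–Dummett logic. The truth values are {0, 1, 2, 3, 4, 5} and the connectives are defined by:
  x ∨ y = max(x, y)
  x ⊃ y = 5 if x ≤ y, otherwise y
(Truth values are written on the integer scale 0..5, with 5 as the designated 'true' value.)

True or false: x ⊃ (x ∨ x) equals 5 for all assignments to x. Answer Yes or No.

x = 0 ↦ 5
x = 1 ↦ 5
x = 2 ↦ 5
x = 3 ↦ 5
x = 4 ↦ 5
x = 5 ↦ 5
Every assignment gives a value ≥ 5.

Yes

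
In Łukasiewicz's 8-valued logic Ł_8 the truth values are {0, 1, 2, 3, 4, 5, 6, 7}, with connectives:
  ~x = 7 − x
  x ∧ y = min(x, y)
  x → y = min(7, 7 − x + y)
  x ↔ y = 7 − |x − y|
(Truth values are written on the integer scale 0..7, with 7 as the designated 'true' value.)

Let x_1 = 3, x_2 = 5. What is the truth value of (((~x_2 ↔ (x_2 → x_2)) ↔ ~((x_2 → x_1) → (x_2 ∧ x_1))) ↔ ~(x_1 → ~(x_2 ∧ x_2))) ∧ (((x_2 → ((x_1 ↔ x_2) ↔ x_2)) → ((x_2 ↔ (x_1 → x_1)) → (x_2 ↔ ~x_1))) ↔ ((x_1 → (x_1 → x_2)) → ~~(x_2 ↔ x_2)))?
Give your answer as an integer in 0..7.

~x_2 = ~5 = 2
x_2 → x_2 = 5 → 5 = 7
~x_2 ↔ (x_2 → x_2) = 2 ↔ 7 = 2
x_2 → x_1 = 5 → 3 = 5
x_2 ∧ x_1 = 5 ∧ 3 = 3
(x_2 → x_1) → (x_2 ∧ x_1) = 5 → 3 = 5
~((x_2 → x_1) → (x_2 ∧ x_1)) = ~5 = 2
(~x_2 ↔ (x_2 → x_2)) ↔ ~((x_2 → x_1) → (x_2 ∧ x_1)) = 2 ↔ 2 = 7
x_2 ∧ x_2 = 5 ∧ 5 = 5
~(x_2 ∧ x_2) = ~5 = 2
x_1 → ~(x_2 ∧ x_2) = 3 → 2 = 6
~(x_1 → ~(x_2 ∧ x_2)) = ~6 = 1
((~x_2 ↔ (x_2 → x_2)) ↔ ~((x_2 → x_1) → (x_2 ∧ x_1))) ↔ ~(x_1 → ~(x_2 ∧ x_2)) = 7 ↔ 1 = 1
x_1 ↔ x_2 = 3 ↔ 5 = 5
(x_1 ↔ x_2) ↔ x_2 = 5 ↔ 5 = 7
x_2 → ((x_1 ↔ x_2) ↔ x_2) = 5 → 7 = 7
x_1 → x_1 = 3 → 3 = 7
x_2 ↔ (x_1 → x_1) = 5 ↔ 7 = 5
~x_1 = ~3 = 4
x_2 ↔ ~x_1 = 5 ↔ 4 = 6
(x_2 ↔ (x_1 → x_1)) → (x_2 ↔ ~x_1) = 5 → 6 = 7
(x_2 → ((x_1 ↔ x_2) ↔ x_2)) → ((x_2 ↔ (x_1 → x_1)) → (x_2 ↔ ~x_1)) = 7 → 7 = 7
x_1 → x_2 = 3 → 5 = 7
x_1 → (x_1 → x_2) = 3 → 7 = 7
x_2 ↔ x_2 = 5 ↔ 5 = 7
~(x_2 ↔ x_2) = ~7 = 0
~~(x_2 ↔ x_2) = ~0 = 7
(x_1 → (x_1 → x_2)) → ~~(x_2 ↔ x_2) = 7 → 7 = 7
((x_2 → ((x_1 ↔ x_2) ↔ x_2)) → ((x_2 ↔ (x_1 → x_1)) → (x_2 ↔ ~x_1))) ↔ ((x_1 → (x_1 → x_2)) → ~~(x_2 ↔ x_2)) = 7 ↔ 7 = 7
(((~x_2 ↔ (x_2 → x_2)) ↔ ~((x_2 → x_1) → (x_2 ∧ x_1))) ↔ ~(x_1 → ~(x_2 ∧ x_2))) ∧ (((x_2 → ((x_1 ↔ x_2) ↔ x_2)) → ((x_2 ↔ (x_1 → x_1)) → (x_2 ↔ ~x_1))) ↔ ((x_1 → (x_1 → x_2)) → ~~(x_2 ↔ x_2))) = 1 ∧ 7 = 1

1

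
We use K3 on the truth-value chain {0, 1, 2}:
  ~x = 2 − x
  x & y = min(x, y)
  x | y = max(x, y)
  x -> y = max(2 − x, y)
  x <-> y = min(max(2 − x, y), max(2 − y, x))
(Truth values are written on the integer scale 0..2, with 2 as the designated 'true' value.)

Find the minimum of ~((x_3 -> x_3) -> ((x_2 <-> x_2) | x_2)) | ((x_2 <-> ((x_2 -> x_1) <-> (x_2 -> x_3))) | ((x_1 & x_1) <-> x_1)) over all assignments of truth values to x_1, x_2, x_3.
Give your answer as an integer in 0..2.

1

Take x_1 = 1, x_2 = 0, x_3 = 0:
x_3 -> x_3 = 0 -> 0 = 2
x_2 <-> x_2 = 0 <-> 0 = 2
(x_2 <-> x_2) | x_2 = 2 | 0 = 2
(x_3 -> x_3) -> ((x_2 <-> x_2) | x_2) = 2 -> 2 = 2
~((x_3 -> x_3) -> ((x_2 <-> x_2) | x_2)) = ~2 = 0
x_2 -> x_1 = 0 -> 1 = 2
x_2 -> x_3 = 0 -> 0 = 2
(x_2 -> x_1) <-> (x_2 -> x_3) = 2 <-> 2 = 2
x_2 <-> ((x_2 -> x_1) <-> (x_2 -> x_3)) = 0 <-> 2 = 0
x_1 & x_1 = 1 & 1 = 1
(x_1 & x_1) <-> x_1 = 1 <-> 1 = 1
(x_2 <-> ((x_2 -> x_1) <-> (x_2 -> x_3))) | ((x_1 & x_1) <-> x_1) = 0 | 1 = 1
~((x_3 -> x_3) -> ((x_2 <-> x_2) | x_2)) | ((x_2 <-> ((x_2 -> x_1) <-> (x_2 -> x_3))) | ((x_1 & x_1) <-> x_1)) = 0 | 1 = 1
No assignment yields a value below 1, so this is the minimum.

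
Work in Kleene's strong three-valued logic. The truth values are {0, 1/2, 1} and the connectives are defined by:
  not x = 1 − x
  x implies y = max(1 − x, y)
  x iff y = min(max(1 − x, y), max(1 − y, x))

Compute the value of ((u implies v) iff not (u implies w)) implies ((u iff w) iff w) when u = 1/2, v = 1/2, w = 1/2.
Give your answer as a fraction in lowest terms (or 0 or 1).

1/2

u implies v = 1/2 implies 1/2 = 1/2
u implies w = 1/2 implies 1/2 = 1/2
not (u implies w) = not 1/2 = 1/2
(u implies v) iff not (u implies w) = 1/2 iff 1/2 = 1/2
u iff w = 1/2 iff 1/2 = 1/2
(u iff w) iff w = 1/2 iff 1/2 = 1/2
((u implies v) iff not (u implies w)) implies ((u iff w) iff w) = 1/2 implies 1/2 = 1/2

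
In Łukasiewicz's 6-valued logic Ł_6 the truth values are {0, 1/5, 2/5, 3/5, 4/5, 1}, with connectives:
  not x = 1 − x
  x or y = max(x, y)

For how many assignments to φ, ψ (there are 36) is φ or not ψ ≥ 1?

11

value 1: 11 assignments (counts)
value 4/5: 9 assignments
value 3/5: 7 assignments
value 2/5: 5 assignments
value 1/5: 3 assignments
value 0: 1 assignment
So 11 of the 36 assignments meet the threshold.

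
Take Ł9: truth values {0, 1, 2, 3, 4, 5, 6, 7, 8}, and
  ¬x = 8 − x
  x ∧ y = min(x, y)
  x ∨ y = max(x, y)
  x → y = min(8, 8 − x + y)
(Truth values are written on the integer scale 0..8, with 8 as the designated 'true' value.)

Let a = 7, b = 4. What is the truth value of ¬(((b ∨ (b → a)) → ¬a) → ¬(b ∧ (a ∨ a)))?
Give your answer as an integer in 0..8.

0

b → a = 4 → 7 = 8
b ∨ (b → a) = 4 ∨ 8 = 8
¬a = ¬7 = 1
(b ∨ (b → a)) → ¬a = 8 → 1 = 1
a ∨ a = 7 ∨ 7 = 7
b ∧ (a ∨ a) = 4 ∧ 7 = 4
¬(b ∧ (a ∨ a)) = ¬4 = 4
((b ∨ (b → a)) → ¬a) → ¬(b ∧ (a ∨ a)) = 1 → 4 = 8
¬(((b ∨ (b → a)) → ¬a) → ¬(b ∧ (a ∨ a))) = ¬8 = 0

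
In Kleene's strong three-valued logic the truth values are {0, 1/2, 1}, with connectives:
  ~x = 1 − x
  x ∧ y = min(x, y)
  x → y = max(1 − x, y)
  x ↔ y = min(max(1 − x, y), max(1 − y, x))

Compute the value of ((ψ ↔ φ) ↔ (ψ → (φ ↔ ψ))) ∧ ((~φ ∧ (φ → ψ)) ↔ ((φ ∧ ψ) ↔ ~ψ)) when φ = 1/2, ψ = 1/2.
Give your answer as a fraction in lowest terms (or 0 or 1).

1/2

ψ ↔ φ = 1/2 ↔ 1/2 = 1/2
φ ↔ ψ = 1/2 ↔ 1/2 = 1/2
ψ → (φ ↔ ψ) = 1/2 → 1/2 = 1/2
(ψ ↔ φ) ↔ (ψ → (φ ↔ ψ)) = 1/2 ↔ 1/2 = 1/2
~φ = ~1/2 = 1/2
φ → ψ = 1/2 → 1/2 = 1/2
~φ ∧ (φ → ψ) = 1/2 ∧ 1/2 = 1/2
φ ∧ ψ = 1/2 ∧ 1/2 = 1/2
~ψ = ~1/2 = 1/2
(φ ∧ ψ) ↔ ~ψ = 1/2 ↔ 1/2 = 1/2
(~φ ∧ (φ → ψ)) ↔ ((φ ∧ ψ) ↔ ~ψ) = 1/2 ↔ 1/2 = 1/2
((ψ ↔ φ) ↔ (ψ → (φ ↔ ψ))) ∧ ((~φ ∧ (φ → ψ)) ↔ ((φ ∧ ψ) ↔ ~ψ)) = 1/2 ∧ 1/2 = 1/2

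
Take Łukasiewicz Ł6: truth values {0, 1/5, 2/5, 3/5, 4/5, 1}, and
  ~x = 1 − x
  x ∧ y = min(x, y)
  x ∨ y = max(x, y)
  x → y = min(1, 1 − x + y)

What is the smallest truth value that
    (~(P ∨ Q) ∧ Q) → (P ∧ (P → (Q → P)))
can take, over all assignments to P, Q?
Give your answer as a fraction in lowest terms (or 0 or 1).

3/5

Take P = 0, Q = 2/5:
P ∨ Q = 0 ∨ 2/5 = 2/5
~(P ∨ Q) = ~2/5 = 3/5
~(P ∨ Q) ∧ Q = 3/5 ∧ 2/5 = 2/5
Q → P = 2/5 → 0 = 3/5
P → (Q → P) = 0 → 3/5 = 1
P ∧ (P → (Q → P)) = 0 ∧ 1 = 0
(~(P ∨ Q) ∧ Q) → (P ∧ (P → (Q → P))) = 2/5 → 0 = 3/5
No assignment yields a value below 3/5, so this is the minimum.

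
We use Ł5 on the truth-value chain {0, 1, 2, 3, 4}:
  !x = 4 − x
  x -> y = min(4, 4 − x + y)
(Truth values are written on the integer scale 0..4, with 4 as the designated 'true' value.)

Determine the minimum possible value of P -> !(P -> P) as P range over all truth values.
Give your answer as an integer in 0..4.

Take P = 4:
P -> P = 4 -> 4 = 4
!(P -> P) = !4 = 0
P -> !(P -> P) = 4 -> 0 = 0
No assignment yields a value below 0, so this is the minimum.

0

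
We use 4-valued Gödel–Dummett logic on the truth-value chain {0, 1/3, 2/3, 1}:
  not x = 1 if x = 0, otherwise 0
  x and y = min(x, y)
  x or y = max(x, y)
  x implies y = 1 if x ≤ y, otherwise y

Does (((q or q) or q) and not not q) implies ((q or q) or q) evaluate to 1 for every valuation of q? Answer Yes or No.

Yes

q = 0 ↦ 1
q = 1/3 ↦ 1
q = 2/3 ↦ 1
q = 1 ↦ 1
Every assignment gives a value ≥ 1.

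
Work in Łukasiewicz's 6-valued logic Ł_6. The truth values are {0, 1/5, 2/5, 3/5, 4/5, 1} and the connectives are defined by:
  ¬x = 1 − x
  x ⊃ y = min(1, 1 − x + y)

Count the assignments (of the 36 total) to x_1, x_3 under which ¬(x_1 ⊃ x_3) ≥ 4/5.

3

value 1: 1 assignment (counts)
value 4/5: 2 assignments (counts)
value 3/5: 3 assignments
value 2/5: 4 assignments
value 1/5: 5 assignments
value 0: 21 assignments
So 3 of the 36 assignments meet the threshold.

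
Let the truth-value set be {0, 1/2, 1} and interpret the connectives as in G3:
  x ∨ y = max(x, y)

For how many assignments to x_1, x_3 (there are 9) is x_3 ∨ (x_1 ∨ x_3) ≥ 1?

5

x_1 = 0, x_3 = 0 ↦ 0  <
x_1 = 0, x_3 = 1/2 ↦ 1/2  <
x_1 = 0, x_3 = 1 ↦ 1  ≥
x_1 = 1/2, x_3 = 0 ↦ 1/2  <
x_1 = 1/2, x_3 = 1/2 ↦ 1/2  <
x_1 = 1/2, x_3 = 1 ↦ 1  ≥
x_1 = 1, x_3 = 0 ↦ 1  ≥
x_1 = 1, x_3 = 1/2 ↦ 1  ≥
x_1 = 1, x_3 = 1 ↦ 1  ≥
So 5 of the 9 assignments meet the threshold.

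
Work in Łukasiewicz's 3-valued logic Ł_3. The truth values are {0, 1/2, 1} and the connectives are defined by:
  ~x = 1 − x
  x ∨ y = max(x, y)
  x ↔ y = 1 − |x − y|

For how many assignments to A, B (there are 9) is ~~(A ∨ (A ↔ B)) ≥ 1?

A = 0, B = 0 ↦ 1  ≥
A = 0, B = 1/2 ↦ 1/2  <
A = 0, B = 1 ↦ 0  <
A = 1/2, B = 0 ↦ 1/2  <
A = 1/2, B = 1/2 ↦ 1  ≥
A = 1/2, B = 1 ↦ 1/2  <
A = 1, B = 0 ↦ 1  ≥
A = 1, B = 1/2 ↦ 1  ≥
A = 1, B = 1 ↦ 1  ≥
So 5 of the 9 assignments meet the threshold.

5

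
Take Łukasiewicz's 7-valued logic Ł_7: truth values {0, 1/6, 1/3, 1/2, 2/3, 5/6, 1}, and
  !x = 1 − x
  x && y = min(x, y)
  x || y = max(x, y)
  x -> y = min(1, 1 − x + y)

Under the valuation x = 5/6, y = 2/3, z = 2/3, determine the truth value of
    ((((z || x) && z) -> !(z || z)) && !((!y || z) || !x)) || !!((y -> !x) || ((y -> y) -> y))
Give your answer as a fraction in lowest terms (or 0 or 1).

z || x = 2/3 || 5/6 = 5/6
(z || x) && z = 5/6 && 2/3 = 2/3
z || z = 2/3 || 2/3 = 2/3
!(z || z) = !2/3 = 1/3
((z || x) && z) -> !(z || z) = 2/3 -> 1/3 = 2/3
!y = !2/3 = 1/3
!y || z = 1/3 || 2/3 = 2/3
!x = !5/6 = 1/6
(!y || z) || !x = 2/3 || 1/6 = 2/3
!((!y || z) || !x) = !2/3 = 1/3
(((z || x) && z) -> !(z || z)) && !((!y || z) || !x) = 2/3 && 1/3 = 1/3
!x = !5/6 = 1/6
y -> !x = 2/3 -> 1/6 = 1/2
y -> y = 2/3 -> 2/3 = 1
(y -> y) -> y = 1 -> 2/3 = 2/3
(y -> !x) || ((y -> y) -> y) = 1/2 || 2/3 = 2/3
!((y -> !x) || ((y -> y) -> y)) = !2/3 = 1/3
!!((y -> !x) || ((y -> y) -> y)) = !1/3 = 2/3
((((z || x) && z) -> !(z || z)) && !((!y || z) || !x)) || !!((y -> !x) || ((y -> y) -> y)) = 1/3 || 2/3 = 2/3

2/3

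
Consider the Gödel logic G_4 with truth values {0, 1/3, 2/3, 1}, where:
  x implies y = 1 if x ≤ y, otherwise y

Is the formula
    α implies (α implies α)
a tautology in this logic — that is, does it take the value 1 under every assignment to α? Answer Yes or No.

α = 0 ↦ 1
α = 1/3 ↦ 1
α = 2/3 ↦ 1
α = 1 ↦ 1
Every assignment gives a value ≥ 1.

Yes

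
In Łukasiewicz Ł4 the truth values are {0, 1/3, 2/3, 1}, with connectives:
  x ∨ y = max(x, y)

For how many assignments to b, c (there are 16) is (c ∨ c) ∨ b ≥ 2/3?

b = 0, c = 0 ↦ 0  <
b = 0, c = 1/3 ↦ 1/3  <
b = 0, c = 2/3 ↦ 2/3  ≥
b = 0, c = 1 ↦ 1  ≥
b = 1/3, c = 0 ↦ 1/3  <
b = 1/3, c = 1/3 ↦ 1/3  <
b = 1/3, c = 2/3 ↦ 2/3  ≥
b = 1/3, c = 1 ↦ 1  ≥
b = 2/3, c = 0 ↦ 2/3  ≥
b = 2/3, c = 1/3 ↦ 2/3  ≥
b = 2/3, c = 2/3 ↦ 2/3  ≥
b = 2/3, c = 1 ↦ 1  ≥
b = 1, c = 0 ↦ 1  ≥
b = 1, c = 1/3 ↦ 1  ≥
b = 1, c = 2/3 ↦ 1  ≥
b = 1, c = 1 ↦ 1  ≥
So 12 of the 16 assignments meet the threshold.

12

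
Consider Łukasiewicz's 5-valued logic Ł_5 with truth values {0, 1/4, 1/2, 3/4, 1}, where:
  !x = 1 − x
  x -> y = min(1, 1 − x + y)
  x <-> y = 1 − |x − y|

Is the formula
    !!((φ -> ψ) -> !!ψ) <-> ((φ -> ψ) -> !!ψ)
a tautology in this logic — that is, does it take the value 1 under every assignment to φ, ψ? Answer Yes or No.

Yes

At φ = 1, ψ = 1/2, for instance:
φ -> ψ = 1 -> 1/2 = 1/2
!ψ = !1/2 = 1/2
!!ψ = !1/2 = 1/2
(φ -> ψ) -> !!ψ = 1/2 -> 1/2 = 1
!((φ -> ψ) -> !!ψ) = !1 = 0
!!((φ -> ψ) -> !!ψ) = !0 = 1
!!((φ -> ψ) -> !!ψ) <-> ((φ -> ψ) -> !!ψ) = 1 <-> 1 = 1
and checking the remaining 24 assignments likewise gives ≥ 1 in every case.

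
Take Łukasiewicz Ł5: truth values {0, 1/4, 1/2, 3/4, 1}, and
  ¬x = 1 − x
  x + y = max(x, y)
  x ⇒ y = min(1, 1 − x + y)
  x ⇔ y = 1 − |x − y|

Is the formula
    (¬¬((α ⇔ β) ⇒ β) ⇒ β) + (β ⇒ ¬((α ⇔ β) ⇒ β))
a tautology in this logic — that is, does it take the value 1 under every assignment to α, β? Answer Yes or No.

Counterexample: take α = 0, β = 1/2.
α ⇔ β = 0 ⇔ 1/2 = 1/2
(α ⇔ β) ⇒ β = 1/2 ⇒ 1/2 = 1
¬((α ⇔ β) ⇒ β) = ¬1 = 0
¬¬((α ⇔ β) ⇒ β) = ¬0 = 1
¬¬((α ⇔ β) ⇒ β) ⇒ β = 1 ⇒ 1/2 = 1/2
α ⇔ β = 0 ⇔ 1/2 = 1/2
(α ⇔ β) ⇒ β = 1/2 ⇒ 1/2 = 1
¬((α ⇔ β) ⇒ β) = ¬1 = 0
β ⇒ ¬((α ⇔ β) ⇒ β) = 1/2 ⇒ 0 = 1/2
(¬¬((α ⇔ β) ⇒ β) ⇒ β) + (β ⇒ ¬((α ⇔ β) ⇒ β)) = 1/2 + 1/2 = 1/2
This gives 1/2 ≠ 1.

No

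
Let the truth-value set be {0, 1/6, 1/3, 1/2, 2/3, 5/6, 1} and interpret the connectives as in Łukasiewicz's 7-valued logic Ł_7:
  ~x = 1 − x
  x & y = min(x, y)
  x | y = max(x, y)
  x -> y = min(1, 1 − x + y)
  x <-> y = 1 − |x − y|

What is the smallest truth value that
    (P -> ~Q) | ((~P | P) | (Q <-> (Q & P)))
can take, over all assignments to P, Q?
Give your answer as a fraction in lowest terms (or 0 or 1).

Take P = 1/2, Q = 1:
~Q = ~1 = 0
P -> ~Q = 1/2 -> 0 = 1/2
~P = ~1/2 = 1/2
~P | P = 1/2 | 1/2 = 1/2
Q & P = 1 & 1/2 = 1/2
Q <-> (Q & P) = 1 <-> 1/2 = 1/2
(~P | P) | (Q <-> (Q & P)) = 1/2 | 1/2 = 1/2
(P -> ~Q) | ((~P | P) | (Q <-> (Q & P))) = 1/2 | 1/2 = 1/2
No assignment yields a value below 1/2, so this is the minimum.

1/2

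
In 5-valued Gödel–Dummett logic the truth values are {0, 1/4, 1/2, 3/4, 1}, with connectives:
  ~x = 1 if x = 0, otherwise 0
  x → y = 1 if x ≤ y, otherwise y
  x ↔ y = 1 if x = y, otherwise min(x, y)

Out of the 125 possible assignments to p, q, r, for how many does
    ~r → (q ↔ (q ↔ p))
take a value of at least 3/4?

113

value 1: 111 assignments (counts)
value 3/4: 2 assignments (counts)
value 1/2: 3 assignments
value 1/4: 4 assignments
value 0: 5 assignments
So 113 of the 125 assignments meet the threshold.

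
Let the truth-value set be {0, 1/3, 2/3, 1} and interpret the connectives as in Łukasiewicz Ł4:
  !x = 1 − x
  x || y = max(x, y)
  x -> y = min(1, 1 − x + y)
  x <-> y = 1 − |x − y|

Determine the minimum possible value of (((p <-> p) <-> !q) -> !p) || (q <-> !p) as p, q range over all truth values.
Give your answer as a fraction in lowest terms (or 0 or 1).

2/3

Take p = 1/3, q = 0:
p <-> p = 1/3 <-> 1/3 = 1
!q = !0 = 1
(p <-> p) <-> !q = 1 <-> 1 = 1
!p = !1/3 = 2/3
((p <-> p) <-> !q) -> !p = 1 -> 2/3 = 2/3
!p = !1/3 = 2/3
q <-> !p = 0 <-> 2/3 = 1/3
(((p <-> p) <-> !q) -> !p) || (q <-> !p) = 2/3 || 1/3 = 2/3
No assignment yields a value below 2/3, so this is the minimum.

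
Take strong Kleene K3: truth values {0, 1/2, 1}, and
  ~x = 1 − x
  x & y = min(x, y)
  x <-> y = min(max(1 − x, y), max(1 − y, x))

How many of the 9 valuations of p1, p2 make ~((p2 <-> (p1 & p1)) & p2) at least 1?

p1 = 0, p2 = 0 ↦ 1  ≥
p1 = 0, p2 = 1/2 ↦ 1/2  <
p1 = 0, p2 = 1 ↦ 1  ≥
p1 = 1/2, p2 = 0 ↦ 1  ≥
p1 = 1/2, p2 = 1/2 ↦ 1/2  <
p1 = 1/2, p2 = 1 ↦ 1/2  <
p1 = 1, p2 = 0 ↦ 1  ≥
p1 = 1, p2 = 1/2 ↦ 1/2  <
p1 = 1, p2 = 1 ↦ 0  <
So 4 of the 9 assignments meet the threshold.

4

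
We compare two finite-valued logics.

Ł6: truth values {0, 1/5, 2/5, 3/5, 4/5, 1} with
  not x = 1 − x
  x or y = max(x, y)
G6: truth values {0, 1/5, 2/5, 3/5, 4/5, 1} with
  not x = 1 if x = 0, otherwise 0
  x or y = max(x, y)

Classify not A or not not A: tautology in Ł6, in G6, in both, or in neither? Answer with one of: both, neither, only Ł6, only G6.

only G6

In Ł6: at A = 1/5 the value is 4/5 — not a tautology.
In G6: every assignment gives 1 — tautology.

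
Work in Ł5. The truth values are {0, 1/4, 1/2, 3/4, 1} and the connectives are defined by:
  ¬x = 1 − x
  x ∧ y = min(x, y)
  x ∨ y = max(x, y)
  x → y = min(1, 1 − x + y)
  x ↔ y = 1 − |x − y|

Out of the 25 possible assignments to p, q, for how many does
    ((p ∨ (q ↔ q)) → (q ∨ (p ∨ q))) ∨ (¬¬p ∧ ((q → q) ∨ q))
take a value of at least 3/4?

16

value 1: 9 assignments (counts)
value 3/4: 7 assignments (counts)
value 1/2: 5 assignments
value 1/4: 3 assignments
value 0: 1 assignment
So 16 of the 25 assignments meet the threshold.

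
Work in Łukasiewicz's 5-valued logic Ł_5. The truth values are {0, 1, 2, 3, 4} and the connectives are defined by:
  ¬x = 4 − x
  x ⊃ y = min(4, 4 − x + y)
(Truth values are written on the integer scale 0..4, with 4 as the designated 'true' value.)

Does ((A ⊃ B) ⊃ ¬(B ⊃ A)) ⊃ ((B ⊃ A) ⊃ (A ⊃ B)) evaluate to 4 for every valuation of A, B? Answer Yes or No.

Counterexample: take A = 3, B = 0.
A ⊃ B = 3 ⊃ 0 = 1
B ⊃ A = 0 ⊃ 3 = 4
¬(B ⊃ A) = ¬4 = 0
(A ⊃ B) ⊃ ¬(B ⊃ A) = 1 ⊃ 0 = 3
B ⊃ A = 0 ⊃ 3 = 4
A ⊃ B = 3 ⊃ 0 = 1
(B ⊃ A) ⊃ (A ⊃ B) = 4 ⊃ 1 = 1
((A ⊃ B) ⊃ ¬(B ⊃ A)) ⊃ ((B ⊃ A) ⊃ (A ⊃ B)) = 3 ⊃ 1 = 2
This gives 2 ≠ 4.

No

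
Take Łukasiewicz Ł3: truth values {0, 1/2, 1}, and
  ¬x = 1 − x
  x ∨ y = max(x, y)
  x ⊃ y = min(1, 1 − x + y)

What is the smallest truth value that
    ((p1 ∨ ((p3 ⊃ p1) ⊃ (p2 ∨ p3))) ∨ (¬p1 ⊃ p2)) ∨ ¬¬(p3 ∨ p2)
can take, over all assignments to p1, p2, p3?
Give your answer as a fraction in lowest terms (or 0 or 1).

0

Take p1 = 0, p2 = 0, p3 = 0:
p3 ⊃ p1 = 0 ⊃ 0 = 1
p2 ∨ p3 = 0 ∨ 0 = 0
(p3 ⊃ p1) ⊃ (p2 ∨ p3) = 1 ⊃ 0 = 0
p1 ∨ ((p3 ⊃ p1) ⊃ (p2 ∨ p3)) = 0 ∨ 0 = 0
¬p1 = ¬0 = 1
¬p1 ⊃ p2 = 1 ⊃ 0 = 0
(p1 ∨ ((p3 ⊃ p1) ⊃ (p2 ∨ p3))) ∨ (¬p1 ⊃ p2) = 0 ∨ 0 = 0
p3 ∨ p2 = 0 ∨ 0 = 0
¬(p3 ∨ p2) = ¬0 = 1
¬¬(p3 ∨ p2) = ¬1 = 0
((p1 ∨ ((p3 ⊃ p1) ⊃ (p2 ∨ p3))) ∨ (¬p1 ⊃ p2)) ∨ ¬¬(p3 ∨ p2) = 0 ∨ 0 = 0
No assignment yields a value below 0, so this is the minimum.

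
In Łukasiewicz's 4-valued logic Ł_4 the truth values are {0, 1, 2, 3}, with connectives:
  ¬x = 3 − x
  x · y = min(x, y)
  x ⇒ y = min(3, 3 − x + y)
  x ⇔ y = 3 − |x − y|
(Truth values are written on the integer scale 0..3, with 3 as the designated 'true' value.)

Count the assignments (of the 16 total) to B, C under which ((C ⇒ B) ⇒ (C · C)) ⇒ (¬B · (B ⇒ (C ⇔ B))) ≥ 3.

B = 0, C = 0 ↦ 3  ≥
B = 0, C = 1 ↦ 3  ≥
B = 0, C = 2 ↦ 3  ≥
B = 0, C = 3 ↦ 3  ≥
B = 1, C = 0 ↦ 3  ≥
B = 1, C = 1 ↦ 3  ≥
B = 1, C = 2 ↦ 2  <
B = 1, C = 3 ↦ 2  <
B = 2, C = 0 ↦ 3  ≥
B = 2, C = 1 ↦ 3  ≥
B = 2, C = 2 ↦ 2  <
B = 2, C = 3 ↦ 1  <
B = 3, C = 0 ↦ 3  ≥
B = 3, C = 1 ↦ 2  <
B = 3, C = 2 ↦ 1  <
B = 3, C = 3 ↦ 0  <
So 9 of the 16 assignments meet the threshold.

9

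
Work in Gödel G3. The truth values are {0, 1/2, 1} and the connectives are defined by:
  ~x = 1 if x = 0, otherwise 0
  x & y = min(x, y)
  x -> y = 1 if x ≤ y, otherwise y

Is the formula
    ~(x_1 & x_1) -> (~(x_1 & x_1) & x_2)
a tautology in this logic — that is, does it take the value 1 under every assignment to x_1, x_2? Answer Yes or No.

Counterexample: take x_1 = 0, x_2 = 0.
x_1 & x_1 = 0 & 0 = 0
~(x_1 & x_1) = ~0 = 1
~(x_1 & x_1) & x_2 = 1 & 0 = 0
~(x_1 & x_1) -> (~(x_1 & x_1) & x_2) = 1 -> 0 = 0
This gives 0 ≠ 1.

No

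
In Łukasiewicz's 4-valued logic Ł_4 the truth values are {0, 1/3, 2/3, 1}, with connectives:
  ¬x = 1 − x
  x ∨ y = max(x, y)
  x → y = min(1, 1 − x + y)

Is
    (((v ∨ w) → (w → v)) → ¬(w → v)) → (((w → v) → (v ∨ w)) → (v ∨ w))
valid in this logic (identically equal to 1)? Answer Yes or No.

Counterexample: take v = 0, w = 2/3.
v ∨ w = 0 ∨ 2/3 = 2/3
w → v = 2/3 → 0 = 1/3
(v ∨ w) → (w → v) = 2/3 → 1/3 = 2/3
¬(w → v) = ¬1/3 = 2/3
((v ∨ w) → (w → v)) → ¬(w → v) = 2/3 → 2/3 = 1
w → v = 2/3 → 0 = 1/3
v ∨ w = 0 ∨ 2/3 = 2/3
(w → v) → (v ∨ w) = 1/3 → 2/3 = 1
v ∨ w = 0 ∨ 2/3 = 2/3
((w → v) → (v ∨ w)) → (v ∨ w) = 1 → 2/3 = 2/3
(((v ∨ w) → (w → v)) → ¬(w → v)) → (((w → v) → (v ∨ w)) → (v ∨ w)) = 1 → 2/3 = 2/3
This gives 2/3 ≠ 1.

No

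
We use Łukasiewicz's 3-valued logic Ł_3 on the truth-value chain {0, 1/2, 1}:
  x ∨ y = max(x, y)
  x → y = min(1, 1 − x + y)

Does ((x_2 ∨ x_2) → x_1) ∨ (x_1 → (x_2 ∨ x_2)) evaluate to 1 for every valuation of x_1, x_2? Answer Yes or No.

x_1 = 0, x_2 = 0 ↦ 1
x_1 = 0, x_2 = 1/2 ↦ 1
x_1 = 0, x_2 = 1 ↦ 1
x_1 = 1/2, x_2 = 0 ↦ 1
x_1 = 1/2, x_2 = 1/2 ↦ 1
x_1 = 1/2, x_2 = 1 ↦ 1
x_1 = 1, x_2 = 0 ↦ 1
x_1 = 1, x_2 = 1/2 ↦ 1
x_1 = 1, x_2 = 1 ↦ 1
Every assignment gives a value ≥ 1.

Yes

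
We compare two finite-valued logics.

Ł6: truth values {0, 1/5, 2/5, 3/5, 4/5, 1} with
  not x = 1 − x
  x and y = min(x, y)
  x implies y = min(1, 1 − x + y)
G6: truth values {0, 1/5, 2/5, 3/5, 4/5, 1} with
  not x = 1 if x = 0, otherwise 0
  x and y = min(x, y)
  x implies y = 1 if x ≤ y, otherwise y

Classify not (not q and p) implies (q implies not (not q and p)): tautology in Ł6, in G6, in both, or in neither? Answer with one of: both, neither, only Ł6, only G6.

both

In Ł6: every assignment gives 1 — tautology.
In G6: every assignment gives 1 — tautology.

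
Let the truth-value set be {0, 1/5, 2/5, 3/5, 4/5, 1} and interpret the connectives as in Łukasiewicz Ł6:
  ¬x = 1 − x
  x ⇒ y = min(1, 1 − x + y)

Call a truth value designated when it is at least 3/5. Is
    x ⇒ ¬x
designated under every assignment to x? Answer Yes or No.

Counterexample: take x = 4/5.
¬x = ¬4/5 = 1/5
x ⇒ ¬x = 4/5 ⇒ 1/5 = 2/5
This gives 2/5, which is below 3/5.

No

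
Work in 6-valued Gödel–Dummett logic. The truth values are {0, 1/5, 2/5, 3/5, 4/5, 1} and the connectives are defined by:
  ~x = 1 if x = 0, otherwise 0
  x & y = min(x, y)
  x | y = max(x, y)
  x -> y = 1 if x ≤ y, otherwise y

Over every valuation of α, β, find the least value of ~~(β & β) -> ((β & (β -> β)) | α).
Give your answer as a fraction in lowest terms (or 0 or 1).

1/5

Take α = 0, β = 1/5:
β & β = 1/5 & 1/5 = 1/5
~(β & β) = ~1/5 = 0
~~(β & β) = ~0 = 1
β -> β = 1/5 -> 1/5 = 1
β & (β -> β) = 1/5 & 1 = 1/5
(β & (β -> β)) | α = 1/5 | 0 = 1/5
~~(β & β) -> ((β & (β -> β)) | α) = 1 -> 1/5 = 1/5
No assignment yields a value below 1/5, so this is the minimum.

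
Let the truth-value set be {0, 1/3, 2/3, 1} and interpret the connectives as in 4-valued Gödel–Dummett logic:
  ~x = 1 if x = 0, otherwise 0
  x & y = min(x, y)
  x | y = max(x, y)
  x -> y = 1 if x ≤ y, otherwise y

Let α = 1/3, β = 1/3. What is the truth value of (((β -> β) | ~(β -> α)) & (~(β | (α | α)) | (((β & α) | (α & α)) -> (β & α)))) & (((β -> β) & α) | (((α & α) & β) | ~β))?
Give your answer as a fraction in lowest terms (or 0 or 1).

1/3

β -> β = 1/3 -> 1/3 = 1
β -> α = 1/3 -> 1/3 = 1
~(β -> α) = ~1 = 0
(β -> β) | ~(β -> α) = 1 | 0 = 1
α | α = 1/3 | 1/3 = 1/3
β | (α | α) = 1/3 | 1/3 = 1/3
~(β | (α | α)) = ~1/3 = 0
β & α = 1/3 & 1/3 = 1/3
α & α = 1/3 & 1/3 = 1/3
(β & α) | (α & α) = 1/3 | 1/3 = 1/3
β & α = 1/3 & 1/3 = 1/3
((β & α) | (α & α)) -> (β & α) = 1/3 -> 1/3 = 1
~(β | (α | α)) | (((β & α) | (α & α)) -> (β & α)) = 0 | 1 = 1
((β -> β) | ~(β -> α)) & (~(β | (α | α)) | (((β & α) | (α & α)) -> (β & α))) = 1 & 1 = 1
β -> β = 1/3 -> 1/3 = 1
(β -> β) & α = 1 & 1/3 = 1/3
α & α = 1/3 & 1/3 = 1/3
(α & α) & β = 1/3 & 1/3 = 1/3
~β = ~1/3 = 0
((α & α) & β) | ~β = 1/3 | 0 = 1/3
((β -> β) & α) | (((α & α) & β) | ~β) = 1/3 | 1/3 = 1/3
(((β -> β) | ~(β -> α)) & (~(β | (α | α)) | (((β & α) | (α & α)) -> (β & α)))) & (((β -> β) & α) | (((α & α) & β) | ~β)) = 1 & 1/3 = 1/3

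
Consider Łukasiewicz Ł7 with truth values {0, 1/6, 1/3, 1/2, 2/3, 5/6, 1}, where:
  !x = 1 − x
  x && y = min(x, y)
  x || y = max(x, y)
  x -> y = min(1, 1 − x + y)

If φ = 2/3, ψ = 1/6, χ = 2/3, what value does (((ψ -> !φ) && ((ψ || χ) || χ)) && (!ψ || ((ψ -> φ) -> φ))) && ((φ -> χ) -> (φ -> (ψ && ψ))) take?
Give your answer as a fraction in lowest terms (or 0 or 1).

1/2

!φ = !2/3 = 1/3
ψ -> !φ = 1/6 -> 1/3 = 1
ψ || χ = 1/6 || 2/3 = 2/3
(ψ || χ) || χ = 2/3 || 2/3 = 2/3
(ψ -> !φ) && ((ψ || χ) || χ) = 1 && 2/3 = 2/3
!ψ = !1/6 = 5/6
ψ -> φ = 1/6 -> 2/3 = 1
(ψ -> φ) -> φ = 1 -> 2/3 = 2/3
!ψ || ((ψ -> φ) -> φ) = 5/6 || 2/3 = 5/6
((ψ -> !φ) && ((ψ || χ) || χ)) && (!ψ || ((ψ -> φ) -> φ)) = 2/3 && 5/6 = 2/3
φ -> χ = 2/3 -> 2/3 = 1
ψ && ψ = 1/6 && 1/6 = 1/6
φ -> (ψ && ψ) = 2/3 -> 1/6 = 1/2
(φ -> χ) -> (φ -> (ψ && ψ)) = 1 -> 1/2 = 1/2
(((ψ -> !φ) && ((ψ || χ) || χ)) && (!ψ || ((ψ -> φ) -> φ))) && ((φ -> χ) -> (φ -> (ψ && ψ))) = 2/3 && 1/2 = 1/2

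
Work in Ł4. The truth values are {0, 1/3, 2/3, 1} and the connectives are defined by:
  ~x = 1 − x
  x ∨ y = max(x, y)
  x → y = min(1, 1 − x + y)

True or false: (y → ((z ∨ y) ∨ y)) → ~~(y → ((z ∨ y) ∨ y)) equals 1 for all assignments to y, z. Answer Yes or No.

Yes

y = 0, z = 0 ↦ 1
y = 0, z = 1/3 ↦ 1
y = 0, z = 2/3 ↦ 1
y = 0, z = 1 ↦ 1
y = 1/3, z = 0 ↦ 1
y = 1/3, z = 1/3 ↦ 1
y = 1/3, z = 2/3 ↦ 1
y = 1/3, z = 1 ↦ 1
y = 2/3, z = 0 ↦ 1
y = 2/3, z = 1/3 ↦ 1
y = 2/3, z = 2/3 ↦ 1
y = 2/3, z = 1 ↦ 1
y = 1, z = 0 ↦ 1
y = 1, z = 1/3 ↦ 1
y = 1, z = 2/3 ↦ 1
y = 1, z = 1 ↦ 1
Every assignment gives a value ≥ 1.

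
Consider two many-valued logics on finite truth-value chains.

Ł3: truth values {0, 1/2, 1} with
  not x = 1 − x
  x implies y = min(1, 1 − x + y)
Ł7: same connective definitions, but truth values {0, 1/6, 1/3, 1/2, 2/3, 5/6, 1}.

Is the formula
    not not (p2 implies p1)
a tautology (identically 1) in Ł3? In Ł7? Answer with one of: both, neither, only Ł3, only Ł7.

neither

In Ł3: at p1 = 0, p2 = 1/2 the value is 1/2 — not a tautology.
In Ł7: at p1 = 0, p2 = 1/6 the value is 5/6 — not a tautology.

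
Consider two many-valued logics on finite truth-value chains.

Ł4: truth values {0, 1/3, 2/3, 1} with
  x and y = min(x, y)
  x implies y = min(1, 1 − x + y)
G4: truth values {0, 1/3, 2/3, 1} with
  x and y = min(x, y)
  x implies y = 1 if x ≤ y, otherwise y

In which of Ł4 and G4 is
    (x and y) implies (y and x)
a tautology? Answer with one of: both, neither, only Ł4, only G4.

both

In Ł4: every assignment gives 1 — tautology.
In G4: every assignment gives 1 — tautology.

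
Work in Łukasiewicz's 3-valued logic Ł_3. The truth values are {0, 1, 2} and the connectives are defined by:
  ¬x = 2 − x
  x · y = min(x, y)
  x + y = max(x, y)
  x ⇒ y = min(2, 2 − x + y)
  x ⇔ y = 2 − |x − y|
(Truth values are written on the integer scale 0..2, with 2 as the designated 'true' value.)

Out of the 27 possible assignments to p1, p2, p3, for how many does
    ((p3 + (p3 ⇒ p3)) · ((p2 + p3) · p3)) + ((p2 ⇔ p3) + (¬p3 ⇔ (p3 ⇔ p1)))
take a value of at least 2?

21

value 2: 21 assignments (counts)
value 1: 5 assignments
value 0: 1 assignment
So 21 of the 27 assignments meet the threshold.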